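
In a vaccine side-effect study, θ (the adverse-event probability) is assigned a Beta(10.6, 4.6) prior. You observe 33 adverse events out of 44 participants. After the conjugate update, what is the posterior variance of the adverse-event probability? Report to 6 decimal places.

The Beta prior is conjugate to a Binomial/Bernoulli likelihood; the update adds successes to α and failures to β.
Posterior: Beta(α+k, β+n−k) = Beta(10.6+33, 4.6+11) = Beta(43.6, 15.6).
Var = αβ/((α+β)²(α+β+1)) = 43.6·15.6/(59.2²·60.2) = 0.003224.

0.003224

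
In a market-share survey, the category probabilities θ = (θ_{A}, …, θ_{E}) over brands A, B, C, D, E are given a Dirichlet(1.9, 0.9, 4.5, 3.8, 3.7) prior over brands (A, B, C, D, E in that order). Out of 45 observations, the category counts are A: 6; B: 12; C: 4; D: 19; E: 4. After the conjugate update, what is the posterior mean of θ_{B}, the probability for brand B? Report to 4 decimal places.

0.2157

The Dirichlet prior is conjugate to the Multinomial likelihood: each posterior αⱼ = prior αⱼ + observed count nⱼ.
Posterior concentration: (7.9, 12.9, 8.5, 22.8, 7.7), total = 59.8.
E[θ_{B}|data] = α_{B}/Σα = 12.9/59.8 = 0.2157.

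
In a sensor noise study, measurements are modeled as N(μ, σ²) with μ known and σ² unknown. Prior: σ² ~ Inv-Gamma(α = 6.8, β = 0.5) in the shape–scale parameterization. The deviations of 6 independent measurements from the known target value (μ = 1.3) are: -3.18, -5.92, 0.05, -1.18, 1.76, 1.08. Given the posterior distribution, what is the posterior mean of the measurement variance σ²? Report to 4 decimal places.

With known mean μ and an Inverse-Gamma(α, β) prior on σ², the Normal likelihood is conjugate: posterior is Inv-Gamma(α + n/2, β + Σ(xᵢ−μ)²/2).
Σ(xᵢ−μ)² = (-3.18)² + (-5.92)² + (0.05)² + (-1.18)² + (1.76)² + (1.08)² = 50.8177.
Posterior: Inv-Gamma(6.8 + 6/2, 0.5 + 50.8177/2) = Inv-Gamma(9.80, 25.90885).
E[σ²|data] = β/(α−1) = 25.90885/8.80 = 2.9442.

2.9442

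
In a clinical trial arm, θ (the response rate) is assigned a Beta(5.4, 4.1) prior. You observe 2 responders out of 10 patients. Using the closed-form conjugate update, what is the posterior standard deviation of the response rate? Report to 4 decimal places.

The Beta prior is conjugate to a Binomial/Bernoulli likelihood; the update adds successes to α and failures to β.
Posterior: Beta(α+k, β+n−k) = Beta(5.4+2, 4.1+8) = Beta(7.4, 12.1).
Var = αβ/((α+β)²(α+β+1)) = 7.4·12.1/(19.5²·20.5) = 0.01148667; SD = √0.01148667 = 0.1072.

0.1072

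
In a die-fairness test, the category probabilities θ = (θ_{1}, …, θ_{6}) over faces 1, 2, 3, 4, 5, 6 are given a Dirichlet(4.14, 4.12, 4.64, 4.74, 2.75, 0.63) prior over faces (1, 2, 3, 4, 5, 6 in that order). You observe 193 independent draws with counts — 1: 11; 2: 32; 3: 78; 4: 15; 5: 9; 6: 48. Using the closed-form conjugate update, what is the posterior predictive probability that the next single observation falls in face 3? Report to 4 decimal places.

The Dirichlet prior is conjugate to the Multinomial likelihood: each posterior αⱼ = prior αⱼ + observed count nⱼ.
Posterior concentration: (15.14, 36.12, 82.64, 19.74, 11.75, 48.63), total = 214.02.
P(next = 3 | data) = α_{3}/Σα = 0.3861.

0.3861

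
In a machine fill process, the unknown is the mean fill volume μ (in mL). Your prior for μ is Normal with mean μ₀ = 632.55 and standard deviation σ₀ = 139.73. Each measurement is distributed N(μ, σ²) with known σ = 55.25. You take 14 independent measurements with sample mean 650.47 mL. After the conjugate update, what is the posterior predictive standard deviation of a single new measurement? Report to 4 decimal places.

57.1681

For Normal data with known variance σ², a Normal(μ₀, σ₀²) prior on μ is conjugate. Posterior precision = 1/σ₀² + n/σ²; posterior mean is the precision-weighted average of μ₀ and x̄.
σ₀² = 139.73² = 19524.4729, σ² = 55.25² = 3052.5625; σ² + n·σ₀² = 3052.5625 + 14·19524.4729 = 276395.1831.
Posterior precision = 1/σ₀² + n/σ² = 1/19524.4729 + 14/3052.5625 = (σ² + n·σ₀²)/(σ₀²σ²) = 276395.1831/(19524.4729·3052.5625); posterior variance σₙ² = σ₀²σ²/(σ² + n·σ₀²) = 19524.4729·3052.5625/276395.1831 = 215.632100.
Predictive variance for one new observation = σₙ² + σ² = 19524.4729·3052.5625/276395.1831 + 3052.5625 = σ²·(σ₀² + 276395.1831)/276395.1831 = 3052.5625·295919.656/276395.1831 = 3268.194600; SD = √(3052.5625·295919.656/276395.1831) = 57.1681.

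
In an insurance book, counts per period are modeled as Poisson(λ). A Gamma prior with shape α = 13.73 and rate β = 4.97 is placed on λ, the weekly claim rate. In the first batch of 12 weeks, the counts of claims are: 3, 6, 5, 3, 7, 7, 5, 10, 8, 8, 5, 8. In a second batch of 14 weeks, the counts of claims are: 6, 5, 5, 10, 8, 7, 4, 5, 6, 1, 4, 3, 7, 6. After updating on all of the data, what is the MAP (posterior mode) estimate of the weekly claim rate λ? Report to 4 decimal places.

5.3190

With a Gamma(shape α, rate β) prior, the Poisson likelihood is conjugate: the posterior is Gamma(α + ΣXᵢ, β + n).
Batch 1: sum of counts S = 75 over n = 12 weeks.
After batch 1: Gamma(α+S, β+n) = Gamma(13.73+75, 4.97+12) = Gamma(88.73, 16.97).
Batch 2: sum of counts S = 77 over n = 14 weeks.
After batch 2: Gamma(α+S, β+n) = Gamma(88.73+77, 16.97+14) = Gamma(165.73, 30.97).
Mode of Gamma(α,β) for α≥1 is (α−1)/β = 164.73/30.97 = 5.3190.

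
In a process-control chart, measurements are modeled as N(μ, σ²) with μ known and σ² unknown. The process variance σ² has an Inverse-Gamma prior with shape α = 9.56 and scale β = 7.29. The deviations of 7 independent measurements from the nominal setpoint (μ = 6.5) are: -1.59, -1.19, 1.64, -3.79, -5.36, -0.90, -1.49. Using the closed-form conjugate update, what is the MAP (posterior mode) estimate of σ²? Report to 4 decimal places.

With known mean μ and an Inverse-Gamma(α, β) prior on σ², the Normal likelihood is conjugate: posterior is Inv-Gamma(α + n/2, β + Σ(xᵢ−μ)²/2).
Σ(xᵢ−μ)² = (-1.59)² + (-1.19)² + (1.64)² + (-3.79)² + (-5.36)² + (-0.90)² + (-1.49)² = 52.7576.
Posterior: Inv-Gamma(9.56 + 7/2, 7.29 + 52.7576/2) = Inv-Gamma(13.06, 33.66880).
Mode = β/(α+1) = 33.66880/14.06 = 2.3947.

2.3947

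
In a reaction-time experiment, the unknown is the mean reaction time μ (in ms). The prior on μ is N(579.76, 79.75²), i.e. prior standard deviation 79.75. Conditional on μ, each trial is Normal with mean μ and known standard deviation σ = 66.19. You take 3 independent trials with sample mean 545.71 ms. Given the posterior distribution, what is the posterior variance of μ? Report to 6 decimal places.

For Normal data with known variance σ², a Normal(μ₀, σ₀²) prior on μ is conjugate. Posterior precision = 1/σ₀² + n/σ²; posterior mean is the precision-weighted average of μ₀ and x̄.
σ₀² = 79.75² = 6360.0625, σ² = 66.19² = 4381.1161; σ² + n·σ₀² = 4381.1161 + 3·6360.0625 = 23461.3036.
Posterior precision = 1/σ₀² + n/σ² = 1/6360.0625 + 3/4381.1161 = (σ² + n·σ₀²)/(σ₀²σ²) = 23461.3036/(6360.0625·4381.1161); posterior variance σₙ² = σ₀²σ²/(σ² + n·σ₀²) = 6360.0625·4381.1161/23461.3036 = 1187.665131.

1187.665131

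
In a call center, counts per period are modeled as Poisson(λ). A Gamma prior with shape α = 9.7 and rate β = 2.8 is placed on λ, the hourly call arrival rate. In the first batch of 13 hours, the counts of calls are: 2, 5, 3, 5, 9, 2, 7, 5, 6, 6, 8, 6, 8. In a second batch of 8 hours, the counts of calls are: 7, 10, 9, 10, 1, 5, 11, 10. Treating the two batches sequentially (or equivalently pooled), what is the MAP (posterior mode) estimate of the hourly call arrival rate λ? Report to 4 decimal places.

6.0378

With a Gamma(shape α, rate β) prior, the Poisson likelihood is conjugate: the posterior is Gamma(α + ΣXᵢ, β + n).
Batch 1: sum of counts S = 72 over n = 13 hours.
After batch 1: Gamma(α+S, β+n) = Gamma(9.7+72, 2.8+13) = Gamma(81.7, 15.8).
Batch 2: sum of counts S = 63 over n = 8 hours.
After batch 2: Gamma(α+S, β+n) = Gamma(81.7+63, 15.8+8) = Gamma(144.7, 23.8).
Mode of Gamma(α,β) for α≥1 is (α−1)/β = 143.7/23.8 = 6.0378.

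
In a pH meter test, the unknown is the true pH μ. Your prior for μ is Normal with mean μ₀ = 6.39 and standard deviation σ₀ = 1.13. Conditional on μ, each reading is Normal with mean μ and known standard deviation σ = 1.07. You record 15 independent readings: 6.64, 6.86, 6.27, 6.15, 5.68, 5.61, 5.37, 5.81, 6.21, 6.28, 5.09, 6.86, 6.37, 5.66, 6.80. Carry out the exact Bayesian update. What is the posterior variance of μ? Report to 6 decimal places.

For Normal data with known variance σ², a Normal(μ₀, σ₀²) prior on μ is conjugate. Posterior precision = 1/σ₀² + n/σ²; posterior mean is the precision-weighted average of μ₀ and x̄.
σ₀² = 1.13² = 1.2769, σ² = 1.07² = 1.1449; σ² + n·σ₀² = 1.1449 + 15·1.2769 = 20.2984.
Posterior precision = 1/σ₀² + n/σ² = 1/1.2769 + 15/1.1449 = (σ² + n·σ₀²)/(σ₀²σ²) = 20.2984/(1.2769·1.1449); posterior variance σₙ² = σ₀²σ²/(σ² + n·σ₀²) = 1.2769·1.1449/20.2984 = 0.072022.

0.072022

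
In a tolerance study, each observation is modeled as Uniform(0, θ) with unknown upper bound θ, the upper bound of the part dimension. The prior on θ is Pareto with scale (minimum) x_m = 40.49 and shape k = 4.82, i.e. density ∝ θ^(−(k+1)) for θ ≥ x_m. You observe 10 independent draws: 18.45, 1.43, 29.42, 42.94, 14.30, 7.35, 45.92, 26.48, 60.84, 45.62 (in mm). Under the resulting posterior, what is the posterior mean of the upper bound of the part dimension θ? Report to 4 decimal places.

A Pareto(scale x_m, shape k) prior on the upper bound θ of Uniform(0, θ) is conjugate: posterior is Pareto(max(x_m, max xᵢ), k + n).
Sample maximum = 60.84; prior scale x_m = 40.49 → posterior scale = max = 60.84.
Posterior shape = 4.82 + 10 = 14.82.
E[θ|data] = k·x_m/(k−1) = 14.82·60.84/13.82 = 65.2423.

65.2423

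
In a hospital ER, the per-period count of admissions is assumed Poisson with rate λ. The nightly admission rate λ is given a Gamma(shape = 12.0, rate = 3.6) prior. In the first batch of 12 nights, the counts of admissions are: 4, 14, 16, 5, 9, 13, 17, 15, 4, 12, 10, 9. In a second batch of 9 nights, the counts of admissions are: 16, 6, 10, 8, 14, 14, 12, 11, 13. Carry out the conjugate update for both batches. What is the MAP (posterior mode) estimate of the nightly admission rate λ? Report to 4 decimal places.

With a Gamma(shape α, rate β) prior, the Poisson likelihood is conjugate: the posterior is Gamma(α + ΣXᵢ, β + n).
Batch 1: sum of counts S = 128 over n = 12 nights.
After batch 1: Gamma(α+S, β+n) = Gamma(12.0+128, 3.6+12) = Gamma(140.0, 15.6).
Batch 2: sum of counts S = 104 over n = 9 nights.
After batch 2: Gamma(α+S, β+n) = Gamma(140.0+104, 15.6+9) = Gamma(244.0, 24.6).
Mode of Gamma(α,β) for α≥1 is (α−1)/β = 243.0/24.6 = 9.8780.

9.8780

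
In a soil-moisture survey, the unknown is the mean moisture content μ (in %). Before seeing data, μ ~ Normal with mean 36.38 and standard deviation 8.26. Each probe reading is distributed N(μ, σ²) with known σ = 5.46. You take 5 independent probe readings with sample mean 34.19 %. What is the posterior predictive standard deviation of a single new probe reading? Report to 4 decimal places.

5.9409

For Normal data with known variance σ², a Normal(μ₀, σ₀²) prior on μ is conjugate. Posterior precision = 1/σ₀² + n/σ²; posterior mean is the precision-weighted average of μ₀ and x̄.
σ₀² = 8.26² = 68.2276, σ² = 5.46² = 29.8116; σ² + n·σ₀² = 29.8116 + 5·68.2276 = 370.9496.
Posterior precision = 1/σ₀² + n/σ² = 1/68.2276 + 5/29.8116 = (σ² + n·σ₀²)/(σ₀²σ²) = 370.9496/(68.2276·29.8116); posterior variance σₙ² = σ₀²σ²/(σ² + n·σ₀²) = 68.2276·29.8116/370.9496 = 5.483154.
Predictive variance for one new observation = σₙ² + σ² = 68.2276·29.8116/370.9496 + 29.8116 = σ²·(σ₀² + 370.9496)/370.9496 = 29.8116·439.1772/370.9496 = 35.294754; SD = √(29.8116·439.1772/370.9496) = 5.9409.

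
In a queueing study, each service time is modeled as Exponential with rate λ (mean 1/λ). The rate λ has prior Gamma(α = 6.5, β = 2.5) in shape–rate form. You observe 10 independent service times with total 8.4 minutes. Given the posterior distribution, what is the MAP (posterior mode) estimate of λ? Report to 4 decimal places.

1.4220

With a Gamma(shape α, rate β) prior on the exponential rate λ, the posterior after n observations with total T = Σxᵢ is Gamma(α+n, β+T).
Posterior: Gamma(6.5+10, 2.5+8.4) = Gamma(16.5, 10.9).
Mode = (α−1)/β = 1.4220.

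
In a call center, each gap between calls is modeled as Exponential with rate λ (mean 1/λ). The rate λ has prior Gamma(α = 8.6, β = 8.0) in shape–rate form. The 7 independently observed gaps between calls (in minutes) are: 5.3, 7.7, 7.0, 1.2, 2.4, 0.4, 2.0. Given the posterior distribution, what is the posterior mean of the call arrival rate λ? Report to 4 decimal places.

0.4588

With a Gamma(shape α, rate β) prior on the exponential rate λ, the posterior after n observations with total T = Σxᵢ is Gamma(α+n, β+T).
Sum of observations T = 26.0 minutes; n = 7.
Posterior: Gamma(8.6+7, 8.0+26.0) = Gamma(15.6, 34.0).
Posterior mean of λ = α/β = 15.6/34.0 = 0.4588.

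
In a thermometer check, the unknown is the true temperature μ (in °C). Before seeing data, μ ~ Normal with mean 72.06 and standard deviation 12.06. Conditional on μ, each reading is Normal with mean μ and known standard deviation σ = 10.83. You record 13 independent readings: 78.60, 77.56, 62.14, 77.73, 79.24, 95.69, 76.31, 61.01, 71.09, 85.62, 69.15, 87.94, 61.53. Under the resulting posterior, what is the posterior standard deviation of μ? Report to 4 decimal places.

2.9147

For Normal data with known variance σ², a Normal(μ₀, σ₀²) prior on μ is conjugate. Posterior precision = 1/σ₀² + n/σ²; posterior mean is the precision-weighted average of μ₀ and x̄.
σ₀² = 12.06² = 145.4436, σ² = 10.83² = 117.2889; σ² + n·σ₀² = 117.2889 + 13·145.4436 = 2008.0557.
Posterior precision = 1/σ₀² + n/σ² = 1/145.4436 + 13/117.2889 = (σ² + n·σ₀²)/(σ₀²σ²) = 2008.0557/(145.4436·117.2889); posterior variance σₙ² = σ₀²σ²/(σ² + n·σ₀²) = 145.4436·117.2889/2008.0557 = 8.495242.
Posterior SD = √σₙ² = √(145.4436·117.2889/2008.0557) = 2.9147.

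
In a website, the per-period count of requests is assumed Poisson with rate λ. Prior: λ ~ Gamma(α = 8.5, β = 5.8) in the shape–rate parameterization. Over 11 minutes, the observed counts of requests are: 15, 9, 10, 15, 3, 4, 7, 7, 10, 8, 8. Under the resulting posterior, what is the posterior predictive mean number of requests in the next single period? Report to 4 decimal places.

6.2202

With a Gamma(shape α, rate β) prior, the Poisson likelihood is conjugate: the posterior is Gamma(α + ΣXᵢ, β + n).
Sum of counts S = 96 over n = 11 minutes.
Posterior: Gamma(α+S, β+n) = Gamma(8.5+96, 5.8+11) = Gamma(104.5, 16.8).
The predictive distribution for one future period is NegBinom with mean α/β = 6.2202.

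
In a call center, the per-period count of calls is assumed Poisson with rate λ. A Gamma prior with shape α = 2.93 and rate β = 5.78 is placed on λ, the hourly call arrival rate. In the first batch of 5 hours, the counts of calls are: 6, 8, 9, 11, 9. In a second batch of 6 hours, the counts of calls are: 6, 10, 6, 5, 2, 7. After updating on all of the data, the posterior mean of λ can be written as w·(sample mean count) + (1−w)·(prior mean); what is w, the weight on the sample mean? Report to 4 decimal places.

0.6555

With a Gamma(shape α, rate β) prior, the Poisson likelihood is conjugate: the posterior is Gamma(α + ΣXᵢ, β + n).
Total number of hours: n = 5 + 6 = 11.
Posterior mean = (α₀+S)/(β₀+n) = [n/(β₀+n)]·(S/n) + [β₀/(β₀+n)]·(α₀/β₀), so only n and β₀ enter the weight.
Weight on data w = n/(β₀+n) = 11/(5.78+11) = 11/16.78 = 0.6555.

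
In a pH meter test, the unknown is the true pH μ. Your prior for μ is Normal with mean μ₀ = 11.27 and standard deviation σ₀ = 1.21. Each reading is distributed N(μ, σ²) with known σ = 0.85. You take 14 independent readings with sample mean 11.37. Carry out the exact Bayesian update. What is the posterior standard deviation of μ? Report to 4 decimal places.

0.2233

For Normal data with known variance σ², a Normal(μ₀, σ₀²) prior on μ is conjugate. Posterior precision = 1/σ₀² + n/σ²; posterior mean is the precision-weighted average of μ₀ and x̄.
σ₀² = 1.21² = 1.4641, σ² = 0.85² = 0.7225; σ² + n·σ₀² = 0.7225 + 14·1.4641 = 21.2199.
Posterior precision = 1/σ₀² + n/σ² = 1/1.4641 + 14/0.7225 = (σ² + n·σ₀²)/(σ₀²σ²) = 21.2199/(1.4641·0.7225); posterior variance σₙ² = σ₀²σ²/(σ² + n·σ₀²) = 1.4641·0.7225/21.2199 = 0.049850.
Posterior SD = √σₙ² = √(1.4641·0.7225/21.2199) = 0.2233.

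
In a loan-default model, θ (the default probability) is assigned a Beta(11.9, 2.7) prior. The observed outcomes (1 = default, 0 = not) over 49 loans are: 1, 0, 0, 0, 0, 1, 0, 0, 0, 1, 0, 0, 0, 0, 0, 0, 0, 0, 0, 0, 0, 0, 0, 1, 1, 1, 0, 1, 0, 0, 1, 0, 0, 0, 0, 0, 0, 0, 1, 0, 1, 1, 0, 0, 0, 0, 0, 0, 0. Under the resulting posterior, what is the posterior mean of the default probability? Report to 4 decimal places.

The Beta prior is conjugate to a Binomial/Bernoulli likelihood; the update adds successes to α and failures to β.
Posterior: Beta(α+k, β+n−k) = Beta(11.9+11, 2.7+38) = Beta(22.9, 40.7).
Posterior mean = α/(α+β) = 22.9/63.6 = 0.3601.

0.3601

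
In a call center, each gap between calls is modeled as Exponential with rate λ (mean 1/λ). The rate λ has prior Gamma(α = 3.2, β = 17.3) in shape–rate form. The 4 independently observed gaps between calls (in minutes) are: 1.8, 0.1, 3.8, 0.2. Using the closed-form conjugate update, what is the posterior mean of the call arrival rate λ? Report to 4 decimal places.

0.3103

With a Gamma(shape α, rate β) prior on the exponential rate λ, the posterior after n observations with total T = Σxᵢ is Gamma(α+n, β+T).
Sum of observations T = 5.9 minutes; n = 4.
Posterior: Gamma(3.2+4, 17.3+5.9) = Gamma(7.2, 23.2).
Posterior mean of λ = α/β = 7.2/23.2 = 0.3103.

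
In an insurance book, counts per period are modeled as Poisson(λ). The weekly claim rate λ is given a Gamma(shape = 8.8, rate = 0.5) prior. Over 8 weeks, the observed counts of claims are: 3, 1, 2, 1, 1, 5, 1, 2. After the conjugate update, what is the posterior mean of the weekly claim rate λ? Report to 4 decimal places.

2.9176

With a Gamma(shape α, rate β) prior, the Poisson likelihood is conjugate: the posterior is Gamma(α + ΣXᵢ, β + n).
Sum of counts S = 16 over n = 8 weeks.
Posterior: Gamma(α+S, β+n) = Gamma(8.8+16, 0.5+8) = Gamma(24.8, 8.5).
Posterior mean = α/β = 24.8/8.5 = 2.9176.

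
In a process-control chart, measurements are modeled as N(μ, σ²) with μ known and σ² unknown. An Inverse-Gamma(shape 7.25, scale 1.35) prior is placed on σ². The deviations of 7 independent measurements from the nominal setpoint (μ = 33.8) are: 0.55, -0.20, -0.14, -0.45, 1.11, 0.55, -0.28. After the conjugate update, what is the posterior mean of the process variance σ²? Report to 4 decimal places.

0.2501

With known mean μ and an Inverse-Gamma(α, β) prior on σ², the Normal likelihood is conjugate: posterior is Inv-Gamma(α + n/2, β + Σ(xᵢ−μ)²/2).
Σ(xᵢ−μ)² = (0.55)² + (-0.20)² + (-0.14)² + (-0.45)² + (1.11)² + (0.55)² + (-0.28)² = 2.1776.
Posterior: Inv-Gamma(7.25 + 7/2, 1.35 + 2.1776/2) = Inv-Gamma(10.75, 2.43880).
E[σ²|data] = β/(α−1) = 2.43880/9.75 = 0.2501.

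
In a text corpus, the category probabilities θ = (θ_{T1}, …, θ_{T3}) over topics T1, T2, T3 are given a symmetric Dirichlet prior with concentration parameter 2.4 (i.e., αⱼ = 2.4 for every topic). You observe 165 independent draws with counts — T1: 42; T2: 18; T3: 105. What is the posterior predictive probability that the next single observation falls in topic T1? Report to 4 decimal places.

The Dirichlet prior is conjugate to the Multinomial likelihood: each posterior αⱼ = prior αⱼ + observed count nⱼ.
Posterior concentration: (44.4, 20.4, 107.4), total = 172.2.
P(next = T1 | data) = α_{T1}/Σα = 0.2578.

0.2578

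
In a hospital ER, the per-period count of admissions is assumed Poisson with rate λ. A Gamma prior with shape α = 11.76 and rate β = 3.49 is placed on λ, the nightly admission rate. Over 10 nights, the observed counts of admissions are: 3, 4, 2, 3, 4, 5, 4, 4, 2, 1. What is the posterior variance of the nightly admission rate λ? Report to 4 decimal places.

0.2405

With a Gamma(shape α, rate β) prior, the Poisson likelihood is conjugate: the posterior is Gamma(α + ΣXᵢ, β + n).
Sum of counts S = 32 over n = 10 nights.
Posterior: Gamma(α+S, β+n) = Gamma(11.76+32, 3.49+10) = Gamma(43.76, 13.49).
Var = α/β² = 43.76/13.49² = 0.2405.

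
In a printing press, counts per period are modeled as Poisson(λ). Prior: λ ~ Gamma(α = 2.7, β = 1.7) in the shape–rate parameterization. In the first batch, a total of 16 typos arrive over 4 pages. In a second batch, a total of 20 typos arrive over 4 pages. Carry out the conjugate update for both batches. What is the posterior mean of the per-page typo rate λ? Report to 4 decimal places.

With a Gamma(shape α, rate β) prior, the Poisson likelihood is conjugate: the posterior is Gamma(α + ΣXᵢ, β + n).
After batch 1: Gamma(α+S, β+n) = Gamma(2.7+16, 1.7+4) = Gamma(18.7, 5.7).
After batch 2: Gamma(α+S, β+n) = Gamma(18.7+20, 5.7+4) = Gamma(38.7, 9.7).
Posterior mean = α/β = 38.7/9.7 = 3.9897.

3.9897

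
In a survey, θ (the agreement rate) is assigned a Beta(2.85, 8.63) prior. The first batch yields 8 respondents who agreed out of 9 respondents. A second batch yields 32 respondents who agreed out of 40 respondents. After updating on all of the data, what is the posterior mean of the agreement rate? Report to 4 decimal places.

0.7085

The Beta prior is conjugate to a Binomial/Bernoulli likelihood; the update adds successes to α and failures to β.
After batch 1: Beta(2.85+8, 8.63+1) = Beta(10.85, 9.63).
After batch 2: Beta(10.85+32, 9.63+8) = Beta(42.85, 17.63).
Posterior mean = α/(α+β) = 42.85/60.48 = 0.7085.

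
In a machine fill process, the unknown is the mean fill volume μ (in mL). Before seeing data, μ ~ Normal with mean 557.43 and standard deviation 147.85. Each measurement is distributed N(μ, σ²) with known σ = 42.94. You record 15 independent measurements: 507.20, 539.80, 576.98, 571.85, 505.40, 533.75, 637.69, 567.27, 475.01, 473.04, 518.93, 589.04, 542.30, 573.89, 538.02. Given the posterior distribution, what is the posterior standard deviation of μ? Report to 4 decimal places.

11.0560

For Normal data with known variance σ², a Normal(μ₀, σ₀²) prior on μ is conjugate. Posterior precision = 1/σ₀² + n/σ²; posterior mean is the precision-weighted average of μ₀ and x̄.
σ₀² = 147.85² = 21859.6225, σ² = 42.94² = 1843.8436; σ² + n·σ₀² = 1843.8436 + 15·21859.6225 = 329738.1811.
Posterior precision = 1/σ₀² + n/σ² = 1/21859.6225 + 15/1843.8436 = (σ² + n·σ₀²)/(σ₀²σ²) = 329738.1811/(21859.6225·1843.8436); posterior variance σₙ² = σ₀²σ²/(σ² + n·σ₀²) = 21859.6225·1843.8436/329738.1811 = 122.235541.
Posterior SD = √σₙ² = √(21859.6225·1843.8436/329738.1811) = 11.0560.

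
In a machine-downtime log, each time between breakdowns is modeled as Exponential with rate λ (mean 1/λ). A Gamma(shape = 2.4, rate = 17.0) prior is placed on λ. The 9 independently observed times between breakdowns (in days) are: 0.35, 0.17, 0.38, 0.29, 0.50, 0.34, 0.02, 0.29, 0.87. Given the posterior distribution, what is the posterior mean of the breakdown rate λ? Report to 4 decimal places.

With a Gamma(shape α, rate β) prior on the exponential rate λ, the posterior after n observations with total T = Σxᵢ is Gamma(α+n, β+T).
Sum of observations T = 3.21 days; n = 9.
Posterior: Gamma(2.4+9, 17.0+3.21) = Gamma(11.4, 20.21).
Posterior mean of λ = α/β = 11.4/20.21 = 0.5641.

0.5641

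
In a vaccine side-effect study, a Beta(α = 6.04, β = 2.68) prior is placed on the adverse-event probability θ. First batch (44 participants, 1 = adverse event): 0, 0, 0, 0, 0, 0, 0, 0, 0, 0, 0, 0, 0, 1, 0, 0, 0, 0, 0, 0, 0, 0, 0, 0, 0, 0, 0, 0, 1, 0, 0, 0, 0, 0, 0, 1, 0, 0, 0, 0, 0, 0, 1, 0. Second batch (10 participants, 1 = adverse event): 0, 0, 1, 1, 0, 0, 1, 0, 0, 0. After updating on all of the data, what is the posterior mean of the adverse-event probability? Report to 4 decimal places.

0.2079

The Beta prior is conjugate to a Binomial/Bernoulli likelihood; the update adds successes to α and failures to β.
After batch 1: Beta(6.04+4, 2.68+40) = Beta(10.04, 42.68).
After batch 2: Beta(10.04+3, 42.68+7) = Beta(13.04, 49.68).
Posterior mean = α/(α+β) = 13.04/62.72 = 0.2079.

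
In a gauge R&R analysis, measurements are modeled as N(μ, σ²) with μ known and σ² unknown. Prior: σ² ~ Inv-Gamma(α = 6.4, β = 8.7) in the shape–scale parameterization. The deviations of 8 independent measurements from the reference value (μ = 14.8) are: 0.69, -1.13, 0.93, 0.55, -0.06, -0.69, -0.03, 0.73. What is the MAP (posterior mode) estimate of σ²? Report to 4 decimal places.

0.9357

With known mean μ and an Inverse-Gamma(α, β) prior on σ², the Normal likelihood is conjugate: posterior is Inv-Gamma(α + n/2, β + Σ(xᵢ−μ)²/2).
Σ(xᵢ−μ)² = (0.69)² + (-1.13)² + (0.93)² + (0.55)² + (-0.06)² + (-0.69)² + (-0.03)² + (0.73)² = 3.9339.
Posterior: Inv-Gamma(6.4 + 8/2, 8.7 + 3.9339/2) = Inv-Gamma(10.40, 10.66695).
Mode = β/(α+1) = 10.66695/11.40 = 0.9357.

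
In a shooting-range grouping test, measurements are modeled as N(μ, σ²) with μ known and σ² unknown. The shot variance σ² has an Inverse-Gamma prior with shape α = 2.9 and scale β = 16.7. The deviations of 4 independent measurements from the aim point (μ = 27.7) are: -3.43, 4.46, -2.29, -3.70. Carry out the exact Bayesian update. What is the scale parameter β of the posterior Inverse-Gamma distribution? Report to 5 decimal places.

41.99530

With known mean μ and an Inverse-Gamma(α, β) prior on σ², the Normal likelihood is conjugate: posterior is Inv-Gamma(α + n/2, β + Σ(xᵢ−μ)²/2).
Σ(xᵢ−μ)² = (-3.43)² + (4.46)² + (-2.29)² + (-3.70)² = 50.5906.
Posterior: Inv-Gamma(2.9 + 4/2, 16.7 + 50.5906/2) = Inv-Gamma(4.90, 41.99530).
Posterior β = 41.99530.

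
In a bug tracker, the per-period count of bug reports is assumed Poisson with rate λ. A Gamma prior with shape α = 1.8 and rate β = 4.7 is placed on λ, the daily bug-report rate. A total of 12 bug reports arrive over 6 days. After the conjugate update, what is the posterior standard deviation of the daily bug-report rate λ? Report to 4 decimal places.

0.3472

With a Gamma(shape α, rate β) prior, the Poisson likelihood is conjugate: the posterior is Gamma(α + ΣXᵢ, β + n).
Posterior: Gamma(α+S, β+n) = Gamma(1.8+12, 4.7+6) = Gamma(13.8, 10.7).
SD = √α/β = √13.8/10.7 = 0.3472.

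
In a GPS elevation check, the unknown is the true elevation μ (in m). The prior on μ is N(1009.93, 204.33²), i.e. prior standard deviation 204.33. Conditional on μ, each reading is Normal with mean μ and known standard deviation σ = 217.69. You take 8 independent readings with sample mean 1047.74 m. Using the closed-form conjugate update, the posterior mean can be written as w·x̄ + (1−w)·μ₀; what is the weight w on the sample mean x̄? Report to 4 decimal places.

For Normal data with known variance σ², a Normal(μ₀, σ₀²) prior on μ is conjugate. Posterior precision = 1/σ₀² + n/σ²; posterior mean is the precision-weighted average of μ₀ and x̄.
σ₀² = 204.33² = 41750.7489, σ² = 217.69² = 47388.9361. Prior precision 1/σ₀² = 1/41750.7489; data precision n/σ² = 8/47388.9361.
w = (n/σ²)/(1/σ₀² + n/σ²) = n·σ₀²/(σ² + n·σ₀²) = 8·41750.7489/(47388.9361 + 8·41750.7489) = 334005.9912/381394.9273 = 0.8757.

0.8757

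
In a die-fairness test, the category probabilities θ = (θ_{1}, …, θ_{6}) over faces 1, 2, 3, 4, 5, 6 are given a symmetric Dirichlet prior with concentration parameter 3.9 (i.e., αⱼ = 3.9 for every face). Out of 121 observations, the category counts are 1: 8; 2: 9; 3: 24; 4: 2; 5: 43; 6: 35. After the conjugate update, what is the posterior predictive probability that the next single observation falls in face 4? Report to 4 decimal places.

The Dirichlet prior is conjugate to the Multinomial likelihood: each posterior αⱼ = prior αⱼ + observed count nⱼ.
Posterior concentration: (11.9, 12.9, 27.9, 5.9, 46.9, 38.9), total = 144.4.
P(next = 4 | data) = α_{4}/Σα = 0.0409.

0.0409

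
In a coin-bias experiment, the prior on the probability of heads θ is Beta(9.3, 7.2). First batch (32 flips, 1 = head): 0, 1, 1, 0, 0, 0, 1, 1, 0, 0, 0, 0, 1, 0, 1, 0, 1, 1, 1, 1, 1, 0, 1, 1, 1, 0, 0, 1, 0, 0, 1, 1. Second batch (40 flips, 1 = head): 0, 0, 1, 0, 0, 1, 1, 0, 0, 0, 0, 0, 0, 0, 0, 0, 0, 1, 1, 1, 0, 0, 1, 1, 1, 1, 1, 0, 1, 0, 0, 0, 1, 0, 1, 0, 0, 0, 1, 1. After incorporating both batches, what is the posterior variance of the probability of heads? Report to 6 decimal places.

0.002788

The Beta prior is conjugate to a Binomial/Bernoulli likelihood; the update adds successes to α and failures to β.
After batch 1: Beta(9.3+17, 7.2+15) = Beta(26.3, 22.2).
After batch 2: Beta(26.3+16, 22.2+24) = Beta(42.3, 46.2).
Var = αβ/((α+β)²(α+β+1)) = 42.3·46.2/(88.5²·89.5) = 0.002788.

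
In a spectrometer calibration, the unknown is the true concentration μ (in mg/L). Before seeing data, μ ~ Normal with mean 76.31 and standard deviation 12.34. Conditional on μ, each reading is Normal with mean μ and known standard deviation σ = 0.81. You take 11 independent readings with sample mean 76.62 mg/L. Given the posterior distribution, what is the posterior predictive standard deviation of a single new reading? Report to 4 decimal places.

For Normal data with known variance σ², a Normal(μ₀, σ₀²) prior on μ is conjugate. Posterior precision = 1/σ₀² + n/σ²; posterior mean is the precision-weighted average of μ₀ and x̄.
σ₀² = 12.34² = 152.2756, σ² = 0.81² = 0.6561; σ² + n·σ₀² = 0.6561 + 11·152.2756 = 1675.6877.
Posterior precision = 1/σ₀² + n/σ² = 1/152.2756 + 11/0.6561 = (σ² + n·σ₀²)/(σ₀²σ²) = 1675.6877/(152.2756·0.6561); posterior variance σₙ² = σ₀²σ²/(σ² + n·σ₀²) = 152.2756·0.6561/1675.6877 = 0.059622.
Predictive variance for one new observation = σₙ² + σ² = 152.2756·0.6561/1675.6877 + 0.6561 = σ²·(σ₀² + 1675.6877)/1675.6877 = 0.6561·1827.9633/1675.6877 = 0.715722; SD = √(0.6561·1827.9633/1675.6877) = 0.8460.

0.8460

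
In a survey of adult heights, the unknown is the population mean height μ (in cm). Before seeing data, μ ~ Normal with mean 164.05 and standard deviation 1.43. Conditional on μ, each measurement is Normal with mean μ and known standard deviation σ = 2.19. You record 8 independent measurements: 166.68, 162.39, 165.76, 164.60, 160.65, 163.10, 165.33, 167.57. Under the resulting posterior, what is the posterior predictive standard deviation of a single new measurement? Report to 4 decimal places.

For Normal data with known variance σ², a Normal(μ₀, σ₀²) prior on μ is conjugate. Posterior precision = 1/σ₀² + n/σ²; posterior mean is the precision-weighted average of μ₀ and x̄.
σ₀² = 1.43² = 2.0449, σ² = 2.19² = 4.7961; σ² + n·σ₀² = 4.7961 + 8·2.0449 = 21.1553.
Posterior precision = 1/σ₀² + n/σ² = 1/2.0449 + 8/4.7961 = (σ² + n·σ₀²)/(σ₀²σ²) = 21.1553/(2.0449·4.7961); posterior variance σₙ² = σ₀²σ²/(σ² + n·σ₀²) = 2.0449·4.7961/21.1553 = 0.463598.
Predictive variance for one new observation = σₙ² + σ² = 2.0449·4.7961/21.1553 + 4.7961 = σ²·(σ₀² + 21.1553)/21.1553 = 4.7961·23.2002/21.1553 = 5.259698; SD = √(4.7961·23.2002/21.1553) = 2.2934.

2.2934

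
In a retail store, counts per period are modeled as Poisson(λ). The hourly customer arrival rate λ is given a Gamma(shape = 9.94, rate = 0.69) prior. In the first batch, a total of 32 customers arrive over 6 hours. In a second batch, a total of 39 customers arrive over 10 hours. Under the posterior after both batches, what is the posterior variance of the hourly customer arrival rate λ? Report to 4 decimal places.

With a Gamma(shape α, rate β) prior, the Poisson likelihood is conjugate: the posterior is Gamma(α + ΣXᵢ, β + n).
After batch 1: Gamma(α+S, β+n) = Gamma(9.94+32, 0.69+6) = Gamma(41.94, 6.69).
After batch 2: Gamma(α+S, β+n) = Gamma(41.94+39, 6.69+10) = Gamma(80.94, 16.69).
Var = α/β² = 80.94/16.69² = 0.2906.

0.2906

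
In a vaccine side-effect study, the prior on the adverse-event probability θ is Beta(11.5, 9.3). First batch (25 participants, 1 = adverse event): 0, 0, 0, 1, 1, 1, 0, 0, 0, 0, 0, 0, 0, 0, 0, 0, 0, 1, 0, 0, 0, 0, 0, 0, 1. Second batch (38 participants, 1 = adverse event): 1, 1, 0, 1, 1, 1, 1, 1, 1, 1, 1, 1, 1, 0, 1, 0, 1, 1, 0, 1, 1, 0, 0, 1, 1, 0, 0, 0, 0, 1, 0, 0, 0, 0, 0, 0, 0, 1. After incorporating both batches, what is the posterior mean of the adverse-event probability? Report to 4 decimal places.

The Beta prior is conjugate to a Binomial/Bernoulli likelihood; the update adds successes to α and failures to β.
After batch 1: Beta(11.5+5, 9.3+20) = Beta(16.5, 29.3).
After batch 2: Beta(16.5+21, 29.3+17) = Beta(37.5, 46.3).
Posterior mean = α/(α+β) = 37.5/83.8 = 0.4475.

0.4475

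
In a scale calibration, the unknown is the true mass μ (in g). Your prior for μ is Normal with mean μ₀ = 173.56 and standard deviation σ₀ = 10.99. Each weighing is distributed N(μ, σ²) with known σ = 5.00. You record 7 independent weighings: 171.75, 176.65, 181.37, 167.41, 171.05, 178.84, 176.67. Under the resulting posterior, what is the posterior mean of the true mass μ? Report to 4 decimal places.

174.7838

For Normal data with known variance σ², a Normal(μ₀, σ₀²) prior on μ is conjugate. Posterior precision = 1/σ₀² + n/σ²; posterior mean is the precision-weighted average of μ₀ and x̄.
Σxᵢ = 171.75 + 176.65 + 181.37 + 167.41 + 171.05 + 178.84 + 176.67 = 1223.74, so n·x̄ = 1223.74.
σ₀² = 10.99² = 120.7801, σ² = 5.00² = 25; σ² + n·σ₀² = 25 + 7·120.7801 = 870.4607.
Posterior mean = (μ₀/σ₀² + n·x̄/σ²)/(1/σ₀² + n/σ²) = (σ²·μ₀ + σ₀²·n·x̄)/(σ² + n·σ₀²) = (25·173.56 + 120.7801·1223.74)/870.4607 = 152142.439574/870.4607 = 174.7838.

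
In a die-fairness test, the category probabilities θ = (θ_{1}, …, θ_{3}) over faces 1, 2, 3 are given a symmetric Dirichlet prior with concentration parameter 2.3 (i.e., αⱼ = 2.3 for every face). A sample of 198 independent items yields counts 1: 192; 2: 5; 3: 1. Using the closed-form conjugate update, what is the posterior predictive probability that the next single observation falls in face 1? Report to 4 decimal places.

0.9483

The Dirichlet prior is conjugate to the Multinomial likelihood: each posterior αⱼ = prior αⱼ + observed count nⱼ.
Posterior concentration: (194.3, 7.3, 3.3), total = 204.9.
P(next = 1 | data) = α_{1}/Σα = 0.9483.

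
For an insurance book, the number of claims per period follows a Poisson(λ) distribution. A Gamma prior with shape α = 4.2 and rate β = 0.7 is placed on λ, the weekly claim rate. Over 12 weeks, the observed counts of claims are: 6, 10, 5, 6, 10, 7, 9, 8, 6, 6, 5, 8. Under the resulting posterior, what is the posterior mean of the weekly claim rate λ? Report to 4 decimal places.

7.1024

With a Gamma(shape α, rate β) prior, the Poisson likelihood is conjugate: the posterior is Gamma(α + ΣXᵢ, β + n).
Sum of counts S = 86 over n = 12 weeks.
Posterior: Gamma(α+S, β+n) = Gamma(4.2+86, 0.7+12) = Gamma(90.2, 12.7).
Posterior mean = α/β = 90.2/12.7 = 7.1024.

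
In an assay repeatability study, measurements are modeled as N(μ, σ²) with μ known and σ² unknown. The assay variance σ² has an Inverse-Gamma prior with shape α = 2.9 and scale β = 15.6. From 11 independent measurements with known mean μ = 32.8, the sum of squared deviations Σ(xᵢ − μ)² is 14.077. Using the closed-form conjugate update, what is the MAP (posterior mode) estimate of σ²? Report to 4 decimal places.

2.4084

With known mean μ and an Inverse-Gamma(α, β) prior on σ², the Normal likelihood is conjugate: posterior is Inv-Gamma(α + n/2, β + Σ(xᵢ−μ)²/2).
Posterior: Inv-Gamma(2.9 + 11/2, 15.6 + 14.077/2) = Inv-Gamma(8.40, 22.6385).
Mode = β/(α+1) = 22.6385/9.40 = 2.4084.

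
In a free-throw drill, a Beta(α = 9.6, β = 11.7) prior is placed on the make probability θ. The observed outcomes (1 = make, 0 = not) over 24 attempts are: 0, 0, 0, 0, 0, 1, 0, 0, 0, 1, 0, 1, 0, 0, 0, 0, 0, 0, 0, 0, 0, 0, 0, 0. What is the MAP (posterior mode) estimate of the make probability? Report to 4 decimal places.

0.2679

The Beta prior is conjugate to a Binomial/Bernoulli likelihood; the update adds successes to α and failures to β.
Posterior: Beta(α+k, β+n−k) = Beta(9.6+3, 11.7+21) = Beta(12.6, 32.7).
Mode of Beta(a,b) for a,b>1 is (a−1)/(a+b−2) = 11.6/43.3 = 0.2679.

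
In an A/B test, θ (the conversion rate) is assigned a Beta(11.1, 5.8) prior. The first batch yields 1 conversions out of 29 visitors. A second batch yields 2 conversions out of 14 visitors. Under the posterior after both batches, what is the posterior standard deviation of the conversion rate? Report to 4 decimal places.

0.0544

The Beta prior is conjugate to a Binomial/Bernoulli likelihood; the update adds successes to α and failures to β.
After batch 1: Beta(11.1+1, 5.8+28) = Beta(12.1, 33.8).
After batch 2: Beta(12.1+2, 33.8+12) = Beta(14.1, 45.8).
Var = αβ/((α+β)²(α+β+1)) = 14.1·45.8/(59.9²·60.9) = 0.00295538; SD = √0.00295538 = 0.0544.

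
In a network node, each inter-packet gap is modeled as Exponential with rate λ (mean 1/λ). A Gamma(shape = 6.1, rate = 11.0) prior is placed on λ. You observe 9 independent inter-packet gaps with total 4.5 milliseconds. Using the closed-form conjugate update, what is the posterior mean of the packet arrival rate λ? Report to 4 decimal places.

0.9742

With a Gamma(shape α, rate β) prior on the exponential rate λ, the posterior after n observations with total T = Σxᵢ is Gamma(α+n, β+T).
Posterior: Gamma(6.1+9, 11.0+4.5) = Gamma(15.1, 15.5).
Posterior mean of λ = α/β = 15.1/15.5 = 0.9742.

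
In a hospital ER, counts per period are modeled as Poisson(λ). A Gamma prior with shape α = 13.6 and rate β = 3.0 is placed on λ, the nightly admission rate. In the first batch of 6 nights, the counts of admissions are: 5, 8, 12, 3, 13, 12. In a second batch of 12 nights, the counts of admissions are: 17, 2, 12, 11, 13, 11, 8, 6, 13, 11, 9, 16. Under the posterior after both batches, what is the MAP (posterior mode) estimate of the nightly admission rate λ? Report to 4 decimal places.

9.2667

With a Gamma(shape α, rate β) prior, the Poisson likelihood is conjugate: the posterior is Gamma(α + ΣXᵢ, β + n).
Batch 1: sum of counts S = 53 over n = 6 nights.
After batch 1: Gamma(α+S, β+n) = Gamma(13.6+53, 3.0+6) = Gamma(66.6, 9.0).
Batch 2: sum of counts S = 129 over n = 12 nights.
After batch 2: Gamma(α+S, β+n) = Gamma(66.6+129, 9.0+12) = Gamma(195.6, 21.0).
Mode of Gamma(α,β) for α≥1 is (α−1)/β = 194.6/21.0 = 9.2667.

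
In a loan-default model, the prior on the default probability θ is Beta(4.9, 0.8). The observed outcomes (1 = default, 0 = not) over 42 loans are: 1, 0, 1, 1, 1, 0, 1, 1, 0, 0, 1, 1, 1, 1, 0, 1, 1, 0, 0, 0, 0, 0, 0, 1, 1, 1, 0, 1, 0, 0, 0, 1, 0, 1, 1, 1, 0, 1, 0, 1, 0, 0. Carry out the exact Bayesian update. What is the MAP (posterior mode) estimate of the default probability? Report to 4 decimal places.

0.5667

The Beta prior is conjugate to a Binomial/Bernoulli likelihood; the update adds successes to α and failures to β.
Posterior: Beta(α+k, β+n−k) = Beta(4.9+22, 0.8+20) = Beta(26.9, 20.8).
Mode of Beta(a,b) for a,b>1 is (a−1)/(a+b−2) = 25.9/45.7 = 0.5667.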